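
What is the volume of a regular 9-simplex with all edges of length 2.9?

For a regular n-simplex with edge a, V = (a^n / n!)·√((n+1)/2^n). With a=2.9, n=9: V ≈ 0.00558707.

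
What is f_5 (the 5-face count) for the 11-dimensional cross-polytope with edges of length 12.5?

An n-cross-polytope has 2^(k+1)·C(n,k+1) k-faces. Here 2^6·C(11,6) = 64·462 = 29568.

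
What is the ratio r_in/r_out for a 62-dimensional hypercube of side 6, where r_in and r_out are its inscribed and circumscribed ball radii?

r_in = 6/2 (half the side); r_out = 6√62/2 (half the diagonal). Ratio = 1/√62 ≈ 0.127.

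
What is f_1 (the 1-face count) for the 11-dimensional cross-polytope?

Each 1-face is the convex hull of 2 vertices, one chosen as ±e_i from each of 2 distinct axes: 2^2·C(11,2) = 220.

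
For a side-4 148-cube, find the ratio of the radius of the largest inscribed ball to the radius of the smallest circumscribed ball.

r_in / r_out = (4/2) / (4√148/2) = 1/√148 ≈ 0.0821995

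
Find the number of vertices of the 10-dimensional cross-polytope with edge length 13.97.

An n-cross-polytope has 2n vertices; here n = 10, giving 20.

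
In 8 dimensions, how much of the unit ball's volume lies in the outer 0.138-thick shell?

1 - (1-0.138)^8 ≈ 0.69517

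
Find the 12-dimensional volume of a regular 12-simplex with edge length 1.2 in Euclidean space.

Volume = 1.2^12 · √(13/2^12) / 12! ≈ 1.04865e-09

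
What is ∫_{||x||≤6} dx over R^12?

V_12(6) = π^(12/2) · (6)^12 / Γ(12/2 + 1) = 15116544·π^6/5 ≈ 2.90658e+09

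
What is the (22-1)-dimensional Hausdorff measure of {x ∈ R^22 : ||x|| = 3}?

|∂B_22(3)| = 129140163·π^11/22400 ≈ 1.69614e+09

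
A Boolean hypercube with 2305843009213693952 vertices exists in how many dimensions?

The n-cube has 2^n vertices, and 2305843009213693952 = 2^61, so n = 61.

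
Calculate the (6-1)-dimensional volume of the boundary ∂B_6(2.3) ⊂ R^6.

|∂B_6(2.3)| ≈ 1995.67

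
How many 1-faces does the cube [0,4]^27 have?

Number of 1-faces = C(27,1)·2^(27-1) = 27·67108864 = 1811939328.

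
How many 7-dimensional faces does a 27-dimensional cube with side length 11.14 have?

Number of 7-faces = C(27,7) · 2^(27-7) = 888030 · 1048576 = 931166945280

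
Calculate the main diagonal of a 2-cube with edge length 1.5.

||(1.5,1.5,...,1.5)|| = √(2)·1.5 ≈ 2.12132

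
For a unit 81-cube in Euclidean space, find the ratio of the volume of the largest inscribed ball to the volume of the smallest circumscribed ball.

The radii are 1/2 and 1√81/2, so the volume ratio is (1/√81)^81 = 81^{-81/2} ≈ 5.08577e-78.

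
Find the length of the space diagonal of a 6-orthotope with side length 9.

||(9,9,...,9)|| = √(6)·9 ≈ 22.0454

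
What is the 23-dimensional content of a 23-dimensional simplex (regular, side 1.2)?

V = (1.2^23 / 23!) · √((23+1) / 2^23) ≈ 4.33446e-24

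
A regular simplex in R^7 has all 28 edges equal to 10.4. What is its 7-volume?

Volume = 10.4^7 · √(8/2^7) / 7! ≈ 652.744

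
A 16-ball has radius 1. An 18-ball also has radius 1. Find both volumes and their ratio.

V_16(1) ≈ 0.235331. V_18(1) ≈ 0.0821459. Ratio V_16/V_18 ≈ 2.865.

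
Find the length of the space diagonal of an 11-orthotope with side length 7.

The space diagonal of an n-cube of side s is s√n. Here 7·√11 ≈ 23.2164.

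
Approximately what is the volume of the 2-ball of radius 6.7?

V_2(6.7) = π^(2/2) · (6.7)^2 / Γ(2/2 + 1) ≈ 141.026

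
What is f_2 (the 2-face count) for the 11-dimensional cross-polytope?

Each 2-face is the convex hull of 3 vertices, one chosen as ±e_i from each of 3 distinct axes: 2^3·C(11,3) = 1320.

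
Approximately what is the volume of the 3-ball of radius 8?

Volume = π^{3/2}·(8)^3/Γ(5/2) = 2048·π/3 ≈ 2144.66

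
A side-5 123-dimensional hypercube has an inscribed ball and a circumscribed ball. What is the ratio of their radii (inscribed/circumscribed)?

Ratio = (s/2)/(s√123/2) = 123^(-1/2) ≈ 0.090167.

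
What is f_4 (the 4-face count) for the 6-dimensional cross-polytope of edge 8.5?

f_4(6-orthoplex) = 2^5 · (6 choose 5) = 192.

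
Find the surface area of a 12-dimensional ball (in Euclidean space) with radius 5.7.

|∂B_12(5.7)| ≈ 3.30652e+09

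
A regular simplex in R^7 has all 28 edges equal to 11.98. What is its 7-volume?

For a regular n-simplex with edge a, V = (a^n / n!)·√((n+1)/2^n). With a=11.98, n=7: V ≈ 1756.74.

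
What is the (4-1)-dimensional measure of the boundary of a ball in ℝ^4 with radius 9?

|∂B_4(9)| = 1458·π^2 ≈ 14389.9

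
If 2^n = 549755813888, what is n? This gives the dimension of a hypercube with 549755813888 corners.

The n-cube has 2^n vertices, and 549755813888 = 2^39, so n = 39.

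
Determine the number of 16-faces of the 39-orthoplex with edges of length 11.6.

f_16(39-orthoplex) = 2^17 · (39 choose 17) = 6687439953592320.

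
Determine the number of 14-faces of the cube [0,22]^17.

Number of 14-faces = C(17,14) · 2^(17-14) = 680 · 8 = 5440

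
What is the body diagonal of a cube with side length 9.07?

The space diagonal of an n-cube of side s is s√n. Here 9.07·√3 ≈ 15.7097.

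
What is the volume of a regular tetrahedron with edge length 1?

Volume = (√2/12) · 1³ = 0.117851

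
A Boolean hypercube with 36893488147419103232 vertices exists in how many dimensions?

n = log_2(36893488147419103232) = 65.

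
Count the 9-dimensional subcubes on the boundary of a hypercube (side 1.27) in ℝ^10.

An n-cube has C(n,k)·2^(n-k) k-faces. Here C(10,9)·2^1 = 10·2 = 20.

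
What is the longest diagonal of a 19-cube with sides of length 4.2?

||(4.2,4.2,...,4.2)|| = √(19)·4.2 ≈ 18.3074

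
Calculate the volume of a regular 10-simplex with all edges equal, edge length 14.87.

V = (14.87^10 / 10!) · √((10+1) / 2^10) ≈ 15097.1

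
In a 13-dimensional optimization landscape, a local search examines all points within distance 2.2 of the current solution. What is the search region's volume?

V_13(2.2) = π^(13/2) · (2.2)^13 / Γ(13/2 + 1) ≈ 25753.5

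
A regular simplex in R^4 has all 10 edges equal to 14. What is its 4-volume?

V_4 = √(5) · 14^4 / (4! · 2^(4/2)) ≈ 894.8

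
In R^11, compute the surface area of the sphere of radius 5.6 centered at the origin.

S_11(5.6) = 2·π^(11/2)·(5.6)^10 / Γ(11/2) ≈ 6.28605e+08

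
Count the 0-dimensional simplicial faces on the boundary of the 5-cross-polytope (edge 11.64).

Number of 0-faces = 2^(0+1) · C(5,0+1) = 2 · 5 = 10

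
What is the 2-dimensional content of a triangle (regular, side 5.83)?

Area = (√3/4) · 5.83² = 14.7176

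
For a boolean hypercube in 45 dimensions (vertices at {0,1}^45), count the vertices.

The 45-cube has 2^45 = 35184372088832 vertices.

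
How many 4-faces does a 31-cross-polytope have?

Number of 4-faces = 2^(4+1) · C(31,4+1) = 32 · 169911 = 5437152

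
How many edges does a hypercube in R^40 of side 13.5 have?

Number of 1-faces = C(40,1)·2^(40-1) = 40·549755813888 = 21990232555520.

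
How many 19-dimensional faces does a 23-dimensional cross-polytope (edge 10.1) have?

Each 19-face is the convex hull of 20 vertices, one chosen as ±e_i from each of 20 distinct axes: 2^20·C(23,20) = 1857028096.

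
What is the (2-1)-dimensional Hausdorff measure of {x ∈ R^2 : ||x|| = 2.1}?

S_2(2.1) = 2·π^(2/2)·(2.1)^1 / Γ(2/2) = 2πr = 2π·2.1 ≈ 13.1947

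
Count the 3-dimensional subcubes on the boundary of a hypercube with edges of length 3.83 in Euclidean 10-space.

An n-cube has C(n,k)·2^(n-k) k-faces. Here C(10,3)·2^7 = 120·128 = 15360.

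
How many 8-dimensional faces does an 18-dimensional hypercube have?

Choose 8 of 18 axes to span the face (C(18,8) = 43758 ways), then fix each of the remaining 10 coordinates at one of its two extreme values (2^10 = 1024 ways): 43758·1024 = 44808192.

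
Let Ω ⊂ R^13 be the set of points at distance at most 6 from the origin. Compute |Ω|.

V = 61917364224·π^6/5005 ≈ 1.18934e+10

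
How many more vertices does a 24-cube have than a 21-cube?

The 24-cube has 2^24 = 16777216 vertices. The 21-cube has 2^21 = 2097152 vertices. Difference: 16777216 - 2097152 = 14680064.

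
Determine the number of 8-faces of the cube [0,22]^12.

Choose 8 of 12 axes to span the face (C(12,8) = 495 ways), then fix each of the remaining 4 coordinates at one of its two extreme values (2^4 = 16 ways): 495·16 = 7920.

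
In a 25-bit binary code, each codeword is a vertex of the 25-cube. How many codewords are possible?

An n-cube has 2^n vertices; for n = 25 that is 2^25 = 33554432.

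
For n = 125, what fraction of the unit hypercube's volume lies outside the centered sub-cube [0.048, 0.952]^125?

The inner cube has side 1-2·0.048 = 0.904 and volume (0.904)^125 ≈ 3.319e-06, so the shell holds 0.9999966806 of the volume.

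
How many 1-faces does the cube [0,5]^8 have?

Number of 1-faces = C(8,1)·2^(8-1) = 8·128 = 1024.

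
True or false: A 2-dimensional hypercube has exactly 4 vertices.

True. The 2-cube has 2^2 = 4 vertices.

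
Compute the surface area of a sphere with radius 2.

S_3(2) = 2·π^(3/2)·(2)^2 / Γ(3/2) = 4πr² = 4π·(2)² ≈ 50.2655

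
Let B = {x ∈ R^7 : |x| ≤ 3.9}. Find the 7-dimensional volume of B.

V_7(3.9) = π^(7/2) · (3.9)^7 / Γ(7/2 + 1) ≈ 64838.4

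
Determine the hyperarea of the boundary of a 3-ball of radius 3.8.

S = n·V_n(r)/r = 3·V_3(3.8)/3.8 (volume-to-surface relation), giving 4πr² = 4π·(3.8)² ≈ 181.458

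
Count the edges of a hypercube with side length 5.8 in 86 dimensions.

Number of 1-faces = C(86,1)·2^(86-1) = 86·38685626227668133590597632 = 3326963855579459488791396352.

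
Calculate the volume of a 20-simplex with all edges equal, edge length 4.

Volume = 4^20 · √(21/2^20) / 20! ≈ 2.02248e-09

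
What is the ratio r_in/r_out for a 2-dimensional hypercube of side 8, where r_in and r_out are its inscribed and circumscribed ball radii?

Ratio = (s/2)/(s√2/2) = 2^(-1/2) ≈ 0.707107.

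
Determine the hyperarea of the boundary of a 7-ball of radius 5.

The surface area of an n-ball is 2π^(n/2) r^(n-1) / Γ(n/2). For n=7, r=5: 50000·π^3/3 ≈ 516771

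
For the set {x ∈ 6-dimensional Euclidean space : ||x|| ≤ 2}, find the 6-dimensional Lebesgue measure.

V_6(2) = π^(6/2) · (2)^6 / Γ(6/2 + 1) = 32·π^3/3 ≈ 330.734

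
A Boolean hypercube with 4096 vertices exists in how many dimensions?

Since 2^n = 4096, we have n = 12.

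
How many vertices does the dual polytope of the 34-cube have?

Number of vertices = 2n = 68.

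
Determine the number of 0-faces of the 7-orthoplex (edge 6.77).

An n-cross-polytope has 2^(k+1)·C(n,k+1) k-faces. Here 2^1·C(7,1) = 2·7 = 14.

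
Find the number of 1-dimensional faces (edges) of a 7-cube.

An n-cube has n·2^(n-1) edges. With n = 7: 7·64 = 448.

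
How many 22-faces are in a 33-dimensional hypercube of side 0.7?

Choose 22 of 33 axes to span the face (C(33,22) = 193536720 ways), then fix each of the remaining 11 coordinates at one of its two extreme values (2^11 = 2048 ways): 193536720·2048 = 396363202560.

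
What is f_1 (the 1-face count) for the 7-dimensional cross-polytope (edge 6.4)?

f_1(7-orthoplex) = 2^2 · (7 choose 2) = 84.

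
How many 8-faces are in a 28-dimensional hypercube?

f_8(28-cube) = (28 choose 8) · 2^20 = 3259084308480.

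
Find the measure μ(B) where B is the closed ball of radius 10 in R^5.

V_5(10) = π^(5/2) · (10)^5 / Γ(5/2 + 1) = 160000·π^2/3 ≈ 526379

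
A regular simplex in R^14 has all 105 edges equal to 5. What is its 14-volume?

For a regular n-simplex with edge a, V = (a^n / n!)·√((n+1)/2^n). With a=5, n=14: V ≈ 0.0021184.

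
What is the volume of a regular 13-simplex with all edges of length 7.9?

V_13 = √(14) · 7.9^13 / (13! · 2^(13/2)) ≈ 3.09914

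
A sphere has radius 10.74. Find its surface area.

S = n·V_n(r)/r = 3·V_3(10.74)/10.74 (volume-to-surface relation), giving 4πr² = 4π·(10.74)² ≈ 1449.5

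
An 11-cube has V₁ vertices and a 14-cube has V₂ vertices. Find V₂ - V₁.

V₁ = 2^11 = 2048. V₂ = 2^14 = 16384. V₂ - V₁ = 14336.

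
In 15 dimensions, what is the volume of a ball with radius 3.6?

The n-ball volume is π^(n/2)·r^n/Γ(n/2+1). With n=15, r=3.6: V ≈ 8.43272e+07.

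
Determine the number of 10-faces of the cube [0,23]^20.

f_10(20-cube) = (20 choose 10) · 2^10 = 189190144.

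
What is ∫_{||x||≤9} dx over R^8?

Volume = π^{8/2}·(9)^8/Γ(5) = 14348907·π^4/8 ≈ 1.74714e+08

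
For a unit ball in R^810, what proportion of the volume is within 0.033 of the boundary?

1 - (1-0.033)^810 ≈ 1 - 1.568e-12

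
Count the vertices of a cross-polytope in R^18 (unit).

An n-cross-polytope has 2n vertices; here n = 18, giving 36.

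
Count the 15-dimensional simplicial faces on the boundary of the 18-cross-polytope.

Each 15-face is the convex hull of 16 vertices, one chosen as ±e_i from each of 16 distinct axes: 2^16·C(18,16) = 10027008.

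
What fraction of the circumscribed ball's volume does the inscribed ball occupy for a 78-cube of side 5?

V_in / V_out = (r_in/r_out)^78 = (1/√78)^78 = 78^(-78/2) ≈ 1.61551e-74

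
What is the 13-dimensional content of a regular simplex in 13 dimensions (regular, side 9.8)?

V = (9.8^13 / 13!) · √((13+1) / 2^13) ≈ 51.0538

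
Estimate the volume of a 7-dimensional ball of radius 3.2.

The n-ball volume is π^(n/2)·r^n/Γ(n/2+1). With n=7, r=3.2: V ≈ 16234.2.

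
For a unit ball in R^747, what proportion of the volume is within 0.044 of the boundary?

V(inner)/V(outer) = ((1-0.044)/1)^747 ≈ 2.524e-15, so the shell fraction is 1 - 2.524e-15.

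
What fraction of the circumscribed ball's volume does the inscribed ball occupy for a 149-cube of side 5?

Volume scales as r^n, and r_in/r_out = 1/√149, giving (1/√149)^149 ≈ 1.25205e-162.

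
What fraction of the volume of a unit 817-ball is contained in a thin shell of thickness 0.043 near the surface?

V(inner)/V(outer) = ((1-0.043)/1)^817 ≈ 2.541e-16, so the shell fraction is 1 - 2.541e-16.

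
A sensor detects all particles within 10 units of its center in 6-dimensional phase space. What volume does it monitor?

V_6(10) = π^(6/2) · (10)^6 / Γ(6/2 + 1) = 500000·π^3/3 ≈ 5.16771e+06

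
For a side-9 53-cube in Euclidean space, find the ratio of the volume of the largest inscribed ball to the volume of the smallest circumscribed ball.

Volume scales as r^n, and r_in/r_out = 1/√53, giving (1/√53)^53 ≈ 2.02623e-46.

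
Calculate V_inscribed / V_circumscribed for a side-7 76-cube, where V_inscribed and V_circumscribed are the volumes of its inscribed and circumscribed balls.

Volume scales as r^n, and r_in/r_out = 1/√76, giving (1/√76)^76 ≈ 3.3813e-72.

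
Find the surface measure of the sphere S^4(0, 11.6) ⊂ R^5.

S = n·V_n(r)/r = 5·V_5(11.6)/11.6 (volume-to-surface relation), giving 476541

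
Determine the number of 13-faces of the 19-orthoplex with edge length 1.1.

An n-cross-polytope has 2^(k+1)·C(n,k+1) k-faces. Here 2^14·C(19,14) = 16384·11628 = 190513152.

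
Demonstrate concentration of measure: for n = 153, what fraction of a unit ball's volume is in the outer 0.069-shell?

1 - (1-0.069)^153 ≈ 0.999982 ≈ 99.998225%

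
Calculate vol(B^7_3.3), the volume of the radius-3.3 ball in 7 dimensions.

The n-ball volume is π^(n/2)·r^n/Γ(n/2+1). With n=7, r=3.3: V ≈ 20136.2.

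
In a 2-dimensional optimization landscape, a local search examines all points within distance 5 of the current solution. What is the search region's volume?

V = 25·π ≈ 78.5398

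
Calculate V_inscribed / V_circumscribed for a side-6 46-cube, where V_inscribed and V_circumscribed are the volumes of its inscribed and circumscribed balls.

V_in / V_out = (r_in/r_out)^46 = (1/√46)^46 = 46^(-46/2) ≈ 5.70913e-39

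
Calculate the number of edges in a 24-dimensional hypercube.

An n-cube has n·2^(n-1) edges. With n = 24: 24·8388608 = 201326592.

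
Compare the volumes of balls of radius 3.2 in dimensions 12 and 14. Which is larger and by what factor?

V_12(3.2) ≈ 1.53945e+06, V_14(3.2) ≈ 7.07487e+06. The 14-ball is larger by a factor of 4.596.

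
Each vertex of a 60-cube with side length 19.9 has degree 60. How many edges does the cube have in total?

Each of the 2^60 = 1152921504606846976 vertices has degree 60; total edges = 60·2^60/2 = 34587645138205409280.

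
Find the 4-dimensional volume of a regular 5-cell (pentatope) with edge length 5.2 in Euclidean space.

Volume = 5.2^4 · √(5/2^4) / 4! ≈ 17.0305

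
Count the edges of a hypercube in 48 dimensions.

Each of the 2^48 = 281474976710656 vertices has degree 48; total edges = 48·2^48/2 = 6755399441055744.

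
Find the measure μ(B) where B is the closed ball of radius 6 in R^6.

Volume = π^{6/2}·(6)^6/Γ(4) = 7776·π^3 ≈ 241105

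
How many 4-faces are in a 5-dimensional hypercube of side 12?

f_4(5-cube) = (5 choose 4) · 2^1 = 10.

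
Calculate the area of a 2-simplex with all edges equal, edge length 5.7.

Area = (√3/4) · 5.7² = 14.0686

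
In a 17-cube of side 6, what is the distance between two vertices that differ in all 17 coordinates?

Diagonal = √17 · 6 ≈ 24.7386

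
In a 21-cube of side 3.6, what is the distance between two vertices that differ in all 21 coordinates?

The space diagonal of an n-cube of side s is s√n. Here 3.6·√21 ≈ 16.4973.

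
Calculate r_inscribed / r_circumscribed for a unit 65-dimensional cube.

r_in / r_out = (1/2) / (1√65/2) = 1/√65 ≈ 0.124035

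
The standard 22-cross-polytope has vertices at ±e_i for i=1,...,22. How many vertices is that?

An n-cross-polytope has 2n vertices; here n = 22, giving 44.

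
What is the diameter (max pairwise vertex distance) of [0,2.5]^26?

||(2.5,2.5,...,2.5)|| = √(26)·2.5 ≈ 12.7475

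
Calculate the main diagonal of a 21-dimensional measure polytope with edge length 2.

d = √(2² + 2² + ... + 2²) [21 terms] = √(21·2²) = 2√21 ≈ 9.16515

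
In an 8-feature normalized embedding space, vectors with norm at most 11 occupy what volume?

V_8(11) = π^(8/2) · (11)^8 / Γ(8/2 + 1) = 214358881·π^4/24 ≈ 8.70021e+08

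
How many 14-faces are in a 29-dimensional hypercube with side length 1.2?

Choose 14 of 29 axes to span the face (C(29,14) = 77558760 ways), then fix each of the remaining 15 coordinates at one of its two extreme values (2^15 = 32768 ways): 77558760·32768 = 2541445447680.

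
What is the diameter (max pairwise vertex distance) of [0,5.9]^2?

Diagonal = √2 · 5.9 ≈ 8.34386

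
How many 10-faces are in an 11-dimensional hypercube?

f_10(11-cube) = (11 choose 10) · 2^1 = 22.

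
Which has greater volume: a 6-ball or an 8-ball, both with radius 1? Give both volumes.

V_6(1) ≈ 5.16771. V_8(1) ≈ 4.05871. The 6-ball is larger.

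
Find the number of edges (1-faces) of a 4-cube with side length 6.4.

An n-cube has C(n,k)·2^(n-k) k-faces. Here C(4,1)·2^3 = 4·8 = 32.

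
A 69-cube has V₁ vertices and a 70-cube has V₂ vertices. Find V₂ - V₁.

V₁ = 2^69 = 590295810358705651712. V₂ = 2^70 = 1180591620717411303424. V₂ - V₁ = 590295810358705651712.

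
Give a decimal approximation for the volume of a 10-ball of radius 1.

V = π^5/120 ≈ 2.55016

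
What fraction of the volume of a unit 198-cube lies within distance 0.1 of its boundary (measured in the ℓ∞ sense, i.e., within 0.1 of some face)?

Shell fraction = 1 - (1-0.2)^198 ≈ 1 - 6.484e-20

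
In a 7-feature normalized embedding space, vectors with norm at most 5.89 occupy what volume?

Volume = π^{7/2}·(5.89)^7/Γ(9/2) ≈ 1.16195e+06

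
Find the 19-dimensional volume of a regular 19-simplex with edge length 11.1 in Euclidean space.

V_19 = √(20) · 11.1^19 / (19! · 2^(19/2)) ≈ 3.68784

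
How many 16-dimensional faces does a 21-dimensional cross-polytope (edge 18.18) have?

Number of 16-faces = 2^(16+1) · C(21,16+1) = 131072 · 5985 = 784465920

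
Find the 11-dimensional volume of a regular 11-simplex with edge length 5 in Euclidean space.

Volume = 5^11 · √(12/2^11) / 11! ≈ 0.0936354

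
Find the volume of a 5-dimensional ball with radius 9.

The n-ball volume is π^(n/2)·r^n/Γ(n/2+1). With n=5, r=9: V = 157464·π^2/5 ≈ 310821.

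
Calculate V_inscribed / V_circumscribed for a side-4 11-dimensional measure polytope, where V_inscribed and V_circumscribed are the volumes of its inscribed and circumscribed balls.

The radii are 4/2 and 4√11/2, so the volume ratio is (1/√11)^11 = 11^{-11/2} ≈ 1.87215e-06.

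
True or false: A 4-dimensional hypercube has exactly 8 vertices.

False. The 4-cube has 2^4 = 16 vertices.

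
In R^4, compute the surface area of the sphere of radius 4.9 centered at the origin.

S_4(4.9) = 2·π^(4/2)·(4.9)^3 / Γ(4/2) ≈ 2322.3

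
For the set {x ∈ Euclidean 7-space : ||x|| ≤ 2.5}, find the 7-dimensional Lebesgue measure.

V = 15625·π^3/168 ≈ 2883.77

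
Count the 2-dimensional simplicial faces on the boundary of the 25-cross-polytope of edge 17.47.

f_2(25-orthoplex) = 2^3 · (25 choose 3) = 18400.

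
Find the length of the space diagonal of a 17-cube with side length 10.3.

Diagonal = √17 · 10.3 ≈ 42.468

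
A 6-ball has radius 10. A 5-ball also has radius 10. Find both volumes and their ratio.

V_6(10) ≈ 5.16771e+06. V_5(10) ≈ 526379. Ratio V_6/V_5 ≈ 9.817.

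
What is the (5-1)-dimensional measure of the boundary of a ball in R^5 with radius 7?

|∂B_5(7)| = 19208·π^2/3 ≈ 63191.8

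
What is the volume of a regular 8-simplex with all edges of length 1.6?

V = (1.6^8 / 8!) · √((8+1) / 2^8) ≈ 0.000199729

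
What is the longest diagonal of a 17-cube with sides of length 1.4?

||(1.4,1.4,...,1.4)|| = √(17)·1.4 ≈ 5.77235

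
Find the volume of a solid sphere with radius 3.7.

Volume = π^{3/2}·(3.7)^3/Γ(5/2) ≈ 212.175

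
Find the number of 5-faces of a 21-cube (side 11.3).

An n-cube has C(n,k)·2^(n-k) k-faces. Here C(21,5)·2^16 = 20349·65536 = 1333592064.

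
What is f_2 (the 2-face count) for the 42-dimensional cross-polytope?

f_2(42-orthoplex) = 2^3 · (42 choose 3) = 91840.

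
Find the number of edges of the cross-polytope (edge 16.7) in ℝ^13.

Each 1-face is the convex hull of 2 vertices, one chosen as ±e_i from each of 2 distinct axes: 2^2·C(13,2) = 312.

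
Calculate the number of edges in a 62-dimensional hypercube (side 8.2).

The 62-cube has n·2^(n-1) = 62·2^61 = 62·2305843009213693952 = 142962266571249025024 edges.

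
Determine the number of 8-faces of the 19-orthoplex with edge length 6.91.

An n-cross-polytope has 2^(k+1)·C(n,k+1) k-faces. Here 2^9·C(19,9) = 512·92378 = 47297536.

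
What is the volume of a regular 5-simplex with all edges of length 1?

V_5 = √(6) · 1^5 / (5! · 2^(5/2)) ≈ 0.00360844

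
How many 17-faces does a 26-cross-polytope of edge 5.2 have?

f_17(26-orthoplex) = 2^18 · (26 choose 18) = 409541017600.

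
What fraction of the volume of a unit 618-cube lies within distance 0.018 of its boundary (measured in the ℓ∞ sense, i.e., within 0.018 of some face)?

Shell fraction = 1 - (1-0.036)^618 ≈ 1 - 1.444e-10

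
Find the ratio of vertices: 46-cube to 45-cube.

The 46-cube has 2^46 = 70368744177664 vertices. The 45-cube has 2^45 = 35184372088832 vertices. Ratio: 70368744177664/35184372088832 = 2.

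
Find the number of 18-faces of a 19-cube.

An n-cube has C(n,k)·2^(n-k) k-faces. Here C(19,18)·2^1 = 19·2 = 38.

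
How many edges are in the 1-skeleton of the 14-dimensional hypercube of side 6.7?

Number of 1-faces = C(14,1)·2^(14-1) = 14·8192 = 114688.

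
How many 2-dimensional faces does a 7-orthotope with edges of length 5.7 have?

Choose 2 of 7 axes to span the face (C(7,2) = 21 ways), then fix each of the remaining 5 coordinates at one of its two extreme values (2^5 = 32 ways): 21·32 = 672.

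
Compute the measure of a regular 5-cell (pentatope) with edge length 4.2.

V = (4.2^4 / 4!) · √((4+1) / 2^4) ≈ 7.24788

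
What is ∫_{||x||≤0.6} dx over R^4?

The n-ball volume is π^(n/2)·r^n/Γ(n/2+1). With n=4, r=0.6: V ≈ 0.63955.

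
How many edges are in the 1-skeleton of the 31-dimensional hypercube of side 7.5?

An n-cube has n·2^(n-1) edges. With n = 31: 31·1073741824 = 33285996544.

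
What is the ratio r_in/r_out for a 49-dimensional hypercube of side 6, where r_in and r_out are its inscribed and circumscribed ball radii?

r_in = 6/2 (half the side); r_out = 6√49/2 (half the diagonal). Ratio = 1/√49 ≈ 0.142857.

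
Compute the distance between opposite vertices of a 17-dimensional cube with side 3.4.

||(3.4,3.4,...,3.4)|| = √(17)·3.4 ≈ 14.0186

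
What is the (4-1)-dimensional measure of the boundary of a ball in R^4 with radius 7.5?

S_4(7.5) = 2·π^(4/2)·(7.5)^3 / Γ(4/2) = 3375·π^2/4 ≈ 8327.48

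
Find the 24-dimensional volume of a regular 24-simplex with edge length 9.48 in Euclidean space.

Volume = 9.48^24 · √(25/2^24) / 24! ≈ 0.000546141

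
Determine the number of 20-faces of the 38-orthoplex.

An n-cross-polytope has 2^(k+1)·C(n,k+1) k-faces. Here 2^21·C(38,21) = 2097152·28781143380 = 60358432401653760.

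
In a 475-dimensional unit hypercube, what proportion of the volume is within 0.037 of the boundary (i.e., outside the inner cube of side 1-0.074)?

The inner cube has side 1-2·0.037 = 0.926 and volume (0.926)^475 ≈ 1.381e-16, so the shell holds 1 - 1.381e-16 of the volume.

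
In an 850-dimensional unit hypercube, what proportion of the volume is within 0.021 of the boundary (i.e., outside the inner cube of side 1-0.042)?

Shell fraction = 1 - (1-0.042)^850 ≈ 1 - 1.448e-16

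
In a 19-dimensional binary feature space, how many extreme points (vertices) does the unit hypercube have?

Each vertex is a binary string of length 19, so there are 2^19 = 524288.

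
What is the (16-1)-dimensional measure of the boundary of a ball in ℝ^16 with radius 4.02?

S_16(4.02) = 2·π^(16/2)·(4.02)^15 / Γ(16/2) ≈ 4.35702e+09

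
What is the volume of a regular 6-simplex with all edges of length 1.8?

V = (1.8^6 / 6!) · √((6+1) / 2^6) ≈ 0.0156229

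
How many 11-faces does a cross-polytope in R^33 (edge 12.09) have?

Each 11-face is the convex hull of 12 vertices, one chosen as ±e_i from each of 12 distinct axes: 2^12·C(33,12) = 1453331742720.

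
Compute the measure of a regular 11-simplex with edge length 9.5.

Volume = 9.5^11 · √(12/2^11) / 11! ≈ 109.076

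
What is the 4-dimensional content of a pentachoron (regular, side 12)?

Volume = 12^4 · √(5/2^4) / 4! ≈ 482.991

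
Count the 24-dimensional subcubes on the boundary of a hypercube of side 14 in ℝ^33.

Choose 24 of 33 axes to span the face (C(33,24) = 38567100 ways), then fix each of the remaining 9 coordinates at one of its two extreme values (2^9 = 512 ways): 38567100·512 = 19746355200.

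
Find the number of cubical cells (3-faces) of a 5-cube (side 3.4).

Number of 3-faces = C(5,3) · 2^(5-3) = 10 · 4 = 40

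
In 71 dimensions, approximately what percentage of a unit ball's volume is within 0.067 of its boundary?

1 - (1-0.067)^71 ≈ 0.992729 ≈ 99.27%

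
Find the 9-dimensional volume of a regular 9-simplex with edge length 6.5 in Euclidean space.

For a regular n-simplex with edge a, V = (a^n / n!)·√((n+1)/2^n). With a=6.5, n=9: V ≈ 7.97668.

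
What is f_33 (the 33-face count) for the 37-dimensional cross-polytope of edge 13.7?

Number of 33-faces = 2^(33+1) · C(37,33+1) = 17179869184 · 7770 = 133487583559680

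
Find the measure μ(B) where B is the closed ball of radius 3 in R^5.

The n-ball volume is π^(n/2)·r^n/Γ(n/2+1). With n=5, r=3: V = 648·π^2/5 ≈ 1279.1.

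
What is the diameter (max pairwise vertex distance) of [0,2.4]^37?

The space diagonal of an n-cube of side s is s√n. Here 2.4·√37 ≈ 14.5986.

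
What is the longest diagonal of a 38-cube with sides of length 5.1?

d = √(5.1² + 5.1² + ... + 5.1²) [38 terms] = √(38·5.1²) = 5.1√38 ≈ 31.4385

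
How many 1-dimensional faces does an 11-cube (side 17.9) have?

Number of 1-faces = C(11,1) · 2^(11-1) = 11 · 1024 = 11264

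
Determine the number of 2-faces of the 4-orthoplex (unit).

f_2(4-orthoplex) = 2^3 · (4 choose 3) = 32.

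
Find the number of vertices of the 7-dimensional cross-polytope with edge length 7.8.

The 7-dimensional cross-polytope has 2n = 2·7 = 14 vertices.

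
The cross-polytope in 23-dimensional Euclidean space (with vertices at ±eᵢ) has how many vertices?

Number of vertices = 2n = 46.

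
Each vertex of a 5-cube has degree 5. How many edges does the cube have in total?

Each of the 2^5 = 32 vertices has degree 5; total edges = 5·2^5/2 = 80.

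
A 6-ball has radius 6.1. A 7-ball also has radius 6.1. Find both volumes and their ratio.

V_6(6.1) ≈ 266242. V_7(6.1) ≈ 1.48487e+06. Ratio V_6/V_7 ≈ 0.1793.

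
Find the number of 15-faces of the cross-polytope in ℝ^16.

Each 15-face is the convex hull of 16 vertices, one chosen as ±e_i from each of 16 distinct axes: 2^16·C(16,16) = 65536.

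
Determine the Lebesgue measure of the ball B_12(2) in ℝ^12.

Volume = π^{12/2}·(2)^12/Γ(7) = 256·π^6/45 ≈ 5469.24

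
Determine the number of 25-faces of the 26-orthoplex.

f_25(26-orthoplex) = 2^26 · (26 choose 26) = 67108864.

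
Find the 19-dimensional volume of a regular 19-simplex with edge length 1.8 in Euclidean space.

V = (1.8^19 / 19!) · √((19+1) / 2^19) ≈ 3.59594e-15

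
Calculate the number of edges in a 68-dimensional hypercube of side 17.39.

Number of 1-faces = C(68,1)·2^(68-1) = 68·147573952589676412928 = 10035028776097996079104.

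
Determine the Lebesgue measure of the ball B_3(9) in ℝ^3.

Volume = π^{3/2}·(9)^3/Γ(5/2) = 972·π ≈ 3053.63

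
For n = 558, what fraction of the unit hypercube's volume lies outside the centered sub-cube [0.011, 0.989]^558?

1 - (1 - 2·0.011)^558 = 1 - 0.978^558 ≈ 0.9999959348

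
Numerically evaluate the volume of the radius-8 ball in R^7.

Volume = π^{7/2}·(8)^7/Γ(9/2) = 33554432·π^3/105 ≈ 9.90855e+06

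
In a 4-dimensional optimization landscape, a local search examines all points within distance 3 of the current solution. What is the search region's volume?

V = 81·π^2/2 ≈ 399.719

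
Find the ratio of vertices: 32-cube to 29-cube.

The 32-cube has 2^32 = 4294967296 vertices. The 29-cube has 2^29 = 536870912 vertices. Ratio: 4294967296/536870912 = 8.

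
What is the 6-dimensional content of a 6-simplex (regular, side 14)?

V = (14^6 / 6!) · √((6+1) / 2^6) ≈ 3458.56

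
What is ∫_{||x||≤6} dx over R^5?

V = 20736·π^2/5 ≈ 40931.2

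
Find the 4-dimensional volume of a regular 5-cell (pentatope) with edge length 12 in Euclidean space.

Volume = 12^4 · √(5/2^4) / 4! ≈ 482.991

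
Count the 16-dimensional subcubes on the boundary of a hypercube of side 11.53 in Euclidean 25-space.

Number of 16-faces = C(25,16) · 2^(25-16) = 2042975 · 512 = 1046003200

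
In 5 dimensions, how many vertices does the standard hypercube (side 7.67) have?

Each vertex is a binary string of length 5, so there are 2^5 = 32.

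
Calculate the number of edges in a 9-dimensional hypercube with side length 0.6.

The 9-cube has n·2^(n-1) = 9·2^8 = 9·256 = 2304 edges.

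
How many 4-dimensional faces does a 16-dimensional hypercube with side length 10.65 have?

An n-cube has C(n,k)·2^(n-k) k-faces. Here C(16,4)·2^12 = 1820·4096 = 7454720.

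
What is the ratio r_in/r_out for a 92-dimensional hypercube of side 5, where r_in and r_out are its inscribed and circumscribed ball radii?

r_in = 5/2 (half the side); r_out = 5√92/2 (half the diagonal). Ratio = 1/√92 ≈ 0.104257.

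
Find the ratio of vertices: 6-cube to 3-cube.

The 6-cube has 2^6 = 64 vertices. The 3-cube has 2^3 = 8 vertices. Ratio: 64/8 = 8.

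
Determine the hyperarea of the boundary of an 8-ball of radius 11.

S_8(11) = 2·π^(8/2)·(11)^7 / Γ(8/2) = 19487171·π^4/3 ≈ 6.32743e+08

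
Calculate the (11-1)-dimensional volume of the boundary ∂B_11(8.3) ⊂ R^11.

|∂B_11(8.3)| ≈ 3.21572e+10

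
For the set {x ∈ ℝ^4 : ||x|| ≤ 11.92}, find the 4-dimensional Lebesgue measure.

V_4(11.92) = π^(4/2) · (11.92)^4 / Γ(4/2 + 1) ≈ 99626.5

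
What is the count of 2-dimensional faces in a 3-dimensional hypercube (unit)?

Choose 2 of 3 axes to span the face (C(3,2) = 3 ways), then fix each of the remaining 1 coordinate at one of its two extreme values (2^1 = 2 ways): 3·2 = 6.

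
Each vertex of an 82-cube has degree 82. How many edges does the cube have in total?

An n-cube has n·2^(n-1) edges. With n = 82: 82·2417851639229258349412352 = 198263834416799184651812864.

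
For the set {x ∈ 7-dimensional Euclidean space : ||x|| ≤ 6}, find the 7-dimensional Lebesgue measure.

V = 1492992·π^3/35 ≈ 1.32263e+06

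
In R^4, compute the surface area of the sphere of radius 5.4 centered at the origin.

The surface area of an n-ball is 2π^(n/2) r^(n-1) / Γ(n/2). For n=4, r=5.4: 3108.21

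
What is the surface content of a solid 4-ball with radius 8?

S = n·V_n(r)/r = 4·V_4(8)/8 (volume-to-surface relation), giving 1024·π^2 ≈ 10106.5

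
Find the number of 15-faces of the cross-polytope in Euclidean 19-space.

f_15(19-orthoplex) = 2^16 · (19 choose 16) = 63504384.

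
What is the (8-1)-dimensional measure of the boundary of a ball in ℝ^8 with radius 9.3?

The surface area of an n-ball is 2π^(n/2) r^(n-1) / Γ(n/2). For n=8, r=9.3: 1.9537e+08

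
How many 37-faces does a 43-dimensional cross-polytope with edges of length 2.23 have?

f_37(43-orthoplex) = 2^38 · (43 choose 38) = 264596923468480512.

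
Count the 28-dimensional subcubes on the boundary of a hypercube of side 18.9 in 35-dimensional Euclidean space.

An n-cube has C(n,k)·2^(n-k) k-faces. Here C(35,28)·2^7 = 6724520·128 = 860738560.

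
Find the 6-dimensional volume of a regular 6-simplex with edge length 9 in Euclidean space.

Volume = 9^6 · √(7/2^6) / 6! ≈ 244.108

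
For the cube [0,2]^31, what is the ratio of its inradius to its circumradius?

For an n-cube of any side s, the inradius is s/2 and the circumradius is s√n/2, so the ratio is 1/√31 ≈ 0.179605.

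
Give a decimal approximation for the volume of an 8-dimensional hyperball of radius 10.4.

V_8(10.4) = π^(8/2) · (10.4)^8 / Γ(8/2 + 1) ≈ 5.55463e+08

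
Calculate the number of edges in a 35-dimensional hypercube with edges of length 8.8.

Each of the 2^35 = 34359738368 vertices has degree 35; total edges = 35·2^35/2 = 601295421440.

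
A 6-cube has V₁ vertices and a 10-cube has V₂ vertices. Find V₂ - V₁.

V₁ = 2^6 = 64. V₂ = 2^10 = 1024. V₂ - V₁ = 960.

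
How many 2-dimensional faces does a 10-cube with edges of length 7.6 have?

f_2(10-cube) = (10 choose 2) · 2^8 = 11520.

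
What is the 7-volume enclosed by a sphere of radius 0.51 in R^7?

The n-ball volume is π^(n/2)·r^n/Γ(n/2+1). With n=7, r=0.51: V ≈ 0.0424006.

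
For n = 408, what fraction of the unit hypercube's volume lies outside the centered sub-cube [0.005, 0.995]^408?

Shell fraction = 1 - (1-0.01)^408 ≈ 0.983436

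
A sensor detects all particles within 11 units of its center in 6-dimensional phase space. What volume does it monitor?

The n-ball volume is π^(n/2)·r^n/Γ(n/2+1). With n=6, r=11: V = 1771561·π^3/6 ≈ 9.15492e+06.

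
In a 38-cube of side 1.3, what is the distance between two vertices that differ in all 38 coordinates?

d = √(1.3² + 1.3² + ... + 1.3²) [38 terms] = √(38·1.3²) = 1.3√38 ≈ 8.01374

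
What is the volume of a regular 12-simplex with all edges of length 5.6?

V = (5.6^12 / 12!) · √((12+1) / 2^12) ≈ 0.111869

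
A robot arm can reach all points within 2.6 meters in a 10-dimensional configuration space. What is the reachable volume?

The n-ball volume is π^(n/2)·r^n/Γ(n/2+1). With n=10, r=2.6: V ≈ 35999.9.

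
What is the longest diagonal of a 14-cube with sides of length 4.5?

Diagonal = √14 · 4.5 ≈ 16.8375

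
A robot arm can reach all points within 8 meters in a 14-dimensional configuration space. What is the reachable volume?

The n-ball volume is π^(n/2)·r^n/Γ(n/2+1). With n=14, r=8: V = 274877906944·π^7/315 ≈ 2.63559e+12.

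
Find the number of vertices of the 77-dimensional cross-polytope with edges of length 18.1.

The 77-dimensional cross-polytope has 2n = 2·77 = 154 vertices.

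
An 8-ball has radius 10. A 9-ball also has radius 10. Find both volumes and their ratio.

V_8(10) ≈ 4.05871e+08. V_9(10) ≈ 3.29851e+09. Ratio V_8/V_9 ≈ 0.123.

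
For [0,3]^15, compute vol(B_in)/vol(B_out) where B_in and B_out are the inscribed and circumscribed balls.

V_in/V_out = n^(-n/2) = 15^(-15/2) ≈ 1.51118e-09.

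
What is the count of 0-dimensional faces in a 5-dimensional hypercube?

Number of 0-faces = C(5,0) · 2^(5-0) = 1 · 32 = 32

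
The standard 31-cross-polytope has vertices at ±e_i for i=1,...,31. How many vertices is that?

The 31-dimensional cross-polytope has 2n = 2·31 = 62 vertices.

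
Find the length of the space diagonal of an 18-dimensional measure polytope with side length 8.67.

||(8.67,8.67,...,8.67)|| = √(18)·8.67 ≈ 36.7837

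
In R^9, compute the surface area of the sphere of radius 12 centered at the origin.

|∂B_9(12)| = 4586471424·π^4/35 ≈ 1.27647e+10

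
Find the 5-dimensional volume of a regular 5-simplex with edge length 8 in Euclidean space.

V_5 = √(6) · 8^5 / (5! · 2^(5/2)) ≈ 118.241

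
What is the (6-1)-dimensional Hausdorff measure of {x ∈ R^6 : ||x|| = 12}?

|∂B_6(12)| = 248832·π^3 ≈ 7.71535e+06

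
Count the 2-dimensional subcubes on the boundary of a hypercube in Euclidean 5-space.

Choose 2 of 5 axes to span the face (C(5,2) = 10 ways), then fix each of the remaining 3 coordinates at one of its two extreme values (2^3 = 8 ways): 10·8 = 80.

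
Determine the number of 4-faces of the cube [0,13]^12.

Choose 4 of 12 axes to span the face (C(12,4) = 495 ways), then fix each of the remaining 8 coordinates at one of its two extreme values (2^8 = 256 ways): 495·256 = 126720.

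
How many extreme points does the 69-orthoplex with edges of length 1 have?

Number of vertices = 2n = 138.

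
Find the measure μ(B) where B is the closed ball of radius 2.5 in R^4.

V = 625·π^2/32 ≈ 192.766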